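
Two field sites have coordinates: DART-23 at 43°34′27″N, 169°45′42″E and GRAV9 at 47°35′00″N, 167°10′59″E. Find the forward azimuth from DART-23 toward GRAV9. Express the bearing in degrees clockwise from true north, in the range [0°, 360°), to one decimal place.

DART-23: φ = +43.57417°, λ = +169.76167°
GRAV9: φ = +47.58333°, λ = +167.18306°
Δλ = -2.5786°
y = sin Δλ · cos φ₂ = -0.030347
x = cos φ₁ sin φ₂ − sin φ₁ cos φ₂ cos Δλ = 0.070387
θ = atan2(y, x) = -23.3228° → 336.6772° (mod 360°)

336.7°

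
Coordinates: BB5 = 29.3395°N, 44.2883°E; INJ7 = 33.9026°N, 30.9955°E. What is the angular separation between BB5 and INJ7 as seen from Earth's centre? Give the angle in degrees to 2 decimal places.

Δφ = 4.5631°,  Δλ = -13.2928°
a = sin²(Δφ/2) + cos φ₁ cos φ₂ sin²(Δλ/2) = 0.011277
c = 2·arcsin(√a) = 0.212790 rad = 12.1920°

12.19°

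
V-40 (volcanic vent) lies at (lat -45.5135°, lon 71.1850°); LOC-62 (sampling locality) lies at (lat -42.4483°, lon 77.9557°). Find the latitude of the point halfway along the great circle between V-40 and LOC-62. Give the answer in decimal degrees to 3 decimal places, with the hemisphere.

44.031°S

Bx = cos φ₂ cos Δλ = 0.732741,  By = cos φ₂ sin Δλ = 0.086994
φₘ = atan2(sin φ₁ + sin φ₂, √((cos φ₁ + Bx)² + By²)) = -44.03087°
λₘ = λ₁ + atan2(By, cos φ₁ + Bx) = 74.65786°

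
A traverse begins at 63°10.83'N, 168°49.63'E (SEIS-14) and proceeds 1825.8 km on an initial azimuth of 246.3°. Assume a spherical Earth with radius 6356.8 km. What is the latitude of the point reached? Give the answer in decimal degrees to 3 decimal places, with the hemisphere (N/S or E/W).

SEIS-14: φ = +63.18050°, λ = +168.82717°
δ = d/R = 1825.8/6356.8 = 0.287220 rad
φ₂ = arcsin(sin φ₁ cos δ + cos φ₁ sin δ cos θ)
   = arcsin(0.89243·0.95904 + 0.45118·0.28329·-0.40195) = 53.56194°
λ₂ = λ₁ + atan2(sin θ sin δ cos φ₁, cos δ − sin φ₁ sin φ₂) = 142.93193°

53.562°N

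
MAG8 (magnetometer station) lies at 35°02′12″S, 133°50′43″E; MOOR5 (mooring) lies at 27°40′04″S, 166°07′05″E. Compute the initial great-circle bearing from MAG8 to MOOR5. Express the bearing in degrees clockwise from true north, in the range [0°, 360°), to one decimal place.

MAG8: φ = -35.03667°, λ = +133.84528°
MOOR5: φ = -27.66778°, λ = +166.11806°
Δλ = 32.2728°
y = sin Δλ · cos φ₂ = 0.472896
x = cos φ₁ sin φ₂ − sin φ₁ cos φ₂ cos Δλ = 0.049709
θ = atan2(y, x) = 83.9994° → 83.9994° (mod 360°)

84.0°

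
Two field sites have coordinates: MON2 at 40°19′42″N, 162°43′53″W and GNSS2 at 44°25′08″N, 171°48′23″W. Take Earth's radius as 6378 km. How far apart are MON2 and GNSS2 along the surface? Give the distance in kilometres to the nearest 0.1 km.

MON2: φ = +40.32833°, λ = -162.73139°
GNSS2: φ = +44.41889°, λ = -171.80639°
Δφ = 4.0906°,  Δλ = -9.0750°
a = sin²(Δφ/2) + cos φ₁ cos φ₂ sin²(Δλ/2) = 0.004682
c = 2·arcsin(√a) = 0.136951 rad = 7.8467°
d = R·c = 6378 × 0.136951 = 873.5 km

873.5 km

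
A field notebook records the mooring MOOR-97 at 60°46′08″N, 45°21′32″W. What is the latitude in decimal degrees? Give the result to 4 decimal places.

60° + 46′/60 + 8″/3600 = 60 + 0.76667 + 0.00222 = 60.7689°

60.7689°N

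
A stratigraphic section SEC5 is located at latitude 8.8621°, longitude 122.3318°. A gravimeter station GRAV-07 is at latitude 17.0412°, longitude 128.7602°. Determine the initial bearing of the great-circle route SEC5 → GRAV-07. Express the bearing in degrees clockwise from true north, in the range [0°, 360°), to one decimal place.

36.8°

Δλ = 6.4284°
y = sin Δλ · cos φ₂ = 0.107046
x = cos φ₁ sin φ₂ − sin φ₁ cos φ₂ cos Δλ = 0.143194
θ = atan2(y, x) = 36.7802° → 36.7802° (mod 360°)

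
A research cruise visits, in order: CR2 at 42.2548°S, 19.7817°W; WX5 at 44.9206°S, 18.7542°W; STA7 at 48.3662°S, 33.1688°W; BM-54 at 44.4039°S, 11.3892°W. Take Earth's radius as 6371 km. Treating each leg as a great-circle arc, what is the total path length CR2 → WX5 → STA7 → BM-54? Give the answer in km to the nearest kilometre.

CR2→WX5: c = 0.048305 rad, d = 307.75 km
WX5→STA7: c = 0.182555 rad, d = 1163.06 km
STA7→BM-54: c = 0.270157 rad, d = 1721.17 km
Total = 307.75 + 1163.06 + 1721.17 = 3191.98 km

3192 km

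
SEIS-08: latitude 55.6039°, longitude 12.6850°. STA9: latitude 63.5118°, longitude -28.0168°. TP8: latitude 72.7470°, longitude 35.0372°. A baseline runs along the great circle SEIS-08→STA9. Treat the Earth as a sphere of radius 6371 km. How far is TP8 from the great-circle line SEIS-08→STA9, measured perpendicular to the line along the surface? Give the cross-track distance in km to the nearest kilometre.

2051 km

δ₁₃ = central angle SEIS-08→TP8 = 0.339316 rad  (haversine)
θ₁₃ = bearing SEIS-08→TP8 = 19.809°,  θ₁₂ = bearing SEIS-08→STA9 = 307.922°
dₓₜ = R·arcsin(sin δ₁₃ · sin(θ₁₃ − θ₁₂)) = 6371·arcsin(0.33284·sin(-288.113°)) = 2050.679 km
|dₓₜ| = 2050.679 km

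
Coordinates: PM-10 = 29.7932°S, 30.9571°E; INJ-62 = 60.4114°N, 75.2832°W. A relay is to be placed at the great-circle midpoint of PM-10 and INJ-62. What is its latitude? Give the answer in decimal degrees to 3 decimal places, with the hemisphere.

Bx = cos φ₂ cos Δλ = -0.138091,  By = cos φ₂ sin Δλ = -0.474066
φₘ = atan2(sin φ₁ + sin φ₂, √((cos φ₁ + Bx)² + By²)) = 23.18629°
λₘ = λ₁ + atan2(By, cos φ₁ + Bx) = -2.05237°

23.186°N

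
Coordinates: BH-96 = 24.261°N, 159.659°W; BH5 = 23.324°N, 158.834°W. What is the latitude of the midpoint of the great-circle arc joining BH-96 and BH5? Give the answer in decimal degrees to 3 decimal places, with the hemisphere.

23.793°N

Bx = cos φ₂ cos Δλ = 0.918185,  By = cos φ₂ sin Δλ = 0.013222
φₘ = atan2(sin φ₁ + sin φ₂, √((cos φ₁ + Bx)² + By²)) = 23.79305°
λₘ = λ₁ + atan2(By, cos φ₁ + Bx) = -159.24501°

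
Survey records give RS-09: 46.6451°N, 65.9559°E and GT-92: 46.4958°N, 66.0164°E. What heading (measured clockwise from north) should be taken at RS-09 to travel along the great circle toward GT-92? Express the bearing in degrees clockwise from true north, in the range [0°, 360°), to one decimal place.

164.4°

Δλ = 0.0605°
y = sin Δλ · cos φ₂ = 0.000727
x = cos φ₁ sin φ₂ − sin φ₁ cos φ₂ cos Δλ = -0.002605
θ = atan2(y, x) = 164.4114° → 164.4114° (mod 360°)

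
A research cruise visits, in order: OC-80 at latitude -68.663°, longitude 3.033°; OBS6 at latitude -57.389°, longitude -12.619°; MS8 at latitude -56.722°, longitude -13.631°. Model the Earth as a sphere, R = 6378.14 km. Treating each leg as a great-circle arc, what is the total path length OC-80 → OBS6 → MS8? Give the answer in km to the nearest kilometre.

1570 km

OC-80→OBS6: c = 0.231026 rad, d = 1473.52 km
OBS6→MS8: c = 0.015092 rad, d = 96.26 km
Total = 1473.52 + 96.26 = 1569.78 km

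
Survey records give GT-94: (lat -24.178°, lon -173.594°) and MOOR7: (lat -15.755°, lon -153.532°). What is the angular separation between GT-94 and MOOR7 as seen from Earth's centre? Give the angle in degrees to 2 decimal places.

20.62°

Δφ = 8.4230°,  Δλ = 20.0620°
a = sin²(Δφ/2) + cos φ₁ cos φ₂ sin²(Δλ/2) = 0.032031
c = 2·arcsin(√a) = 0.359883 rad = 20.6198°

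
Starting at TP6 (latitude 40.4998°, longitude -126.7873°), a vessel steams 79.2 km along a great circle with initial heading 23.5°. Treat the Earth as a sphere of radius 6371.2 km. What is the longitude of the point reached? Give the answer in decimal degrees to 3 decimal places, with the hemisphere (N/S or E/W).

δ = d/R = 79.2/6371.2 = 0.012431 rad
φ₂ = arcsin(sin φ₁ cos δ + cos φ₁ sin δ cos θ)
   = arcsin(0.64945·0.99992 + 0.76041·0.01243·0.91706) = 41.15236°
λ₂ = λ₁ + atan2(sin θ sin δ cos φ₁, cos δ − sin φ₁ sin φ₂) = -126.41012°

126.410°W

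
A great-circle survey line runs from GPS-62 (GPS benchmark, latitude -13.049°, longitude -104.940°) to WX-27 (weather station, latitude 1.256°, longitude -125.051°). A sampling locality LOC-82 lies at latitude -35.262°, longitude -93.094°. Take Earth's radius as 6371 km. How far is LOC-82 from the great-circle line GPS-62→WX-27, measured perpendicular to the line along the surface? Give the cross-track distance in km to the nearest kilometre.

δ₁₃ = central angle GPS-62→LOC-82 = 0.430291 rad  (haversine)
θ₁₃ = bearing GPS-62→LOC-82 = 156.307°,  θ₁₂ = bearing GPS-62→WX-27 = 304.166°
dₓₜ = R·arcsin(sin δ₁₃ · sin(θ₁₃ − θ₁₂)) = 6371·arcsin(0.41714·sin(-147.859°)) = -1425.722 km
|dₓₜ| = 1425.722 km

1426 km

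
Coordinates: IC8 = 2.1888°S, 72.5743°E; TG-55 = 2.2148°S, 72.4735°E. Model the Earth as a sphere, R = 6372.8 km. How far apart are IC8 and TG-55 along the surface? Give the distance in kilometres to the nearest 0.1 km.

Δφ = -0.0260°,  Δλ = -0.1008°
a = sin²(Δφ/2) + cos φ₁ cos φ₂ sin²(Δλ/2) = 0.000001
c = 2·arcsin(√a) = 0.001816 rad = 0.1040°
d = R·c = 6372.8 × 0.001816 = 11.6 km

11.6 km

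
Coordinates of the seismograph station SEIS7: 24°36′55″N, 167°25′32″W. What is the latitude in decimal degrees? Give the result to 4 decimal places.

24.6153°N

24° + 36′/60 + 55″/3600 = 24 + 0.60000 + 0.01528 = 24.6153°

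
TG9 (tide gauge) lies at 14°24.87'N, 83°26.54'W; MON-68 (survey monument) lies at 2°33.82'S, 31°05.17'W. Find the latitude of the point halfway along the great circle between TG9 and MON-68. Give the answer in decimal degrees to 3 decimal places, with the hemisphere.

6.597°N

TG9: φ = +14.41450°, λ = -83.44233°
MON-68: φ = -2.56367°, λ = -31.08617°
Bx = cos φ₂ cos Δλ = 0.610140,  By = cos φ₂ sin Δλ = 0.791030
φₘ = atan2(sin φ₁ + sin φ₂, √((cos φ₁ + Bx)² + By²)) = 6.59681°
λₘ = λ₁ + atan2(By, cos φ₁ + Bx) = -56.82794°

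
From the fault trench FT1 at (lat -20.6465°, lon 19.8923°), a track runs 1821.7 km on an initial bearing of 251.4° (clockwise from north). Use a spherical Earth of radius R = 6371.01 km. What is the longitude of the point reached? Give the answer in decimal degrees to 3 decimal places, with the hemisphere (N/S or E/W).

2.739°E

δ = d/R = 1821.7/6371.01 = 0.285936 rad
φ₂ = arcsin(sin φ₁ cos δ + cos φ₁ sin δ cos θ)
   = arcsin(-0.35260·0.95940 + 0.93577·0.28206·-0.31896) = -24.99070°
λ₂ = λ₁ + atan2(sin θ sin δ cos φ₁, cos δ − sin φ₁ sin φ₂) = 2.73859°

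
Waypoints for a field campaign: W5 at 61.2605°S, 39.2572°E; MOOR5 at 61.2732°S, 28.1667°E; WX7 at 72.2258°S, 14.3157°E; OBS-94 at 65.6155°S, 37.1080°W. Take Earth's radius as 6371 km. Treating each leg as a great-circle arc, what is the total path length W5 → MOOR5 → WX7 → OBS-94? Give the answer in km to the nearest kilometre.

W5→MOOR5: c = 0.092942 rad, d = 592.13 km
MOOR5→WX7: c = 0.212445 rad, d = 1353.49 km
WX7→OBS-94: c = 0.330414 rad, d = 2105.07 km
Total = 592.13 + 1353.49 + 2105.07 = 4050.68 km

4051 km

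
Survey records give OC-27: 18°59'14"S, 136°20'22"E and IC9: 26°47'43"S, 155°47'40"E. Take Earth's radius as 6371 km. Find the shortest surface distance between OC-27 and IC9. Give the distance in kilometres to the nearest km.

OC-27: φ = -18.98722°, λ = +136.33944°
IC9: φ = -26.79528°, λ = +155.79444°
Δφ = -7.8081°,  Δλ = 19.4550°
a = sin²(Δφ/2) + cos φ₁ cos φ₂ sin²(Δλ/2) = 0.028732
c = 2·arcsin(√a) = 0.340655 rad = 19.5181°
d = R·c = 6371 × 0.340655 = 2170.3 km

2170 km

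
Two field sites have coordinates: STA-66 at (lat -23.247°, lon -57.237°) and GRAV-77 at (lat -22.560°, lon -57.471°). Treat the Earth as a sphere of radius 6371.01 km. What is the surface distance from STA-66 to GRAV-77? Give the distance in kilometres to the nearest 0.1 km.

80.1 km

Δφ = 0.6870°,  Δλ = -0.2340°
a = sin²(Δφ/2) + cos φ₁ cos φ₂ sin²(Δλ/2) = 0.000039
c = 2·arcsin(√a) = 0.012567 rad = 0.7200°
d = R·c = 6371.01 × 0.012567 = 80.1 km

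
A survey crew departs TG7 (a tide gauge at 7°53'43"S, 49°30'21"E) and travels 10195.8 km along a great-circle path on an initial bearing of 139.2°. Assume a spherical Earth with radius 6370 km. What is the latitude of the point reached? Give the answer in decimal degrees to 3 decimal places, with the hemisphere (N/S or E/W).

TG7: φ = -7.89528°, λ = +49.50583°
δ = d/R = 10195.8/6370 = 1.600597 rad
φ₂ = arcsin(sin φ₁ cos δ + cos φ₁ sin δ cos θ)
   = arcsin(-0.13736·-0.02980 + 0.99052·0.99956·-0.75700) = -48.19292°
λ₂ = λ₁ + atan2(sin θ sin δ cos φ₁, cos δ − sin φ₁ sin φ₂) = 151.05379°

48.193°S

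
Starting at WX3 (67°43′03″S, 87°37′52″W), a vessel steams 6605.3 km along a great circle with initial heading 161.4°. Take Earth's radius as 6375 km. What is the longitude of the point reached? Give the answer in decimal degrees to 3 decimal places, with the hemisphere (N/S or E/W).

WX3: φ = -67.71750°, λ = -87.63111°
δ = d/R = 6605.3/6375 = 1.036125 rad
φ₂ = arcsin(sin φ₁ cos δ + cos φ₁ sin δ cos θ)
   = arcsin(-0.92533·0.50956 + 0.37917·0.86044·-0.94777) = -51.32662°
λ₂ = λ₁ + atan2(sin θ sin δ cos φ₁, cos δ − sin φ₁ sin φ₂) = 66.31635°

66.316°E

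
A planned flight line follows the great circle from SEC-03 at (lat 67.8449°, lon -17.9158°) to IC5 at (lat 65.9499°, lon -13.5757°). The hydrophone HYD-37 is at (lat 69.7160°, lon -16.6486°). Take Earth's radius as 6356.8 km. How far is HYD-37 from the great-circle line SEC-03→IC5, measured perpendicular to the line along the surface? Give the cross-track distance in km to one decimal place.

179.5 km

δ₁₃ = central angle SEC-03→HYD-37 = 0.033622 rad  (haversine)
θ₁₃ = bearing SEC-03→HYD-37 = 13.183°,  θ₁₂ = bearing SEC-03→IC5 = 136.044°
dₓₜ = R·arcsin(sin δ₁₃ · sin(θ₁₃ − θ₁₂)) = 6356.8·arcsin(0.03362·sin(-122.860°)) = -179.520 km
|dₓₜ| = 179.520 km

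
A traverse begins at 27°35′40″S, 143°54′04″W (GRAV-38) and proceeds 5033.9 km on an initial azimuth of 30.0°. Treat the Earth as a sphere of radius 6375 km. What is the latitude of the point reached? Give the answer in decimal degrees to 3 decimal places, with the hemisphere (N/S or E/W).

12.642°N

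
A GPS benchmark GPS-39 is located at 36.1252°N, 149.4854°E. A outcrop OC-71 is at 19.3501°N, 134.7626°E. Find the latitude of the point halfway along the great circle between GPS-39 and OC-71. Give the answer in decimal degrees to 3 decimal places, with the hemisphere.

Bx = cos φ₂ cos Δλ = 0.912533,  By = cos φ₂ sin Δλ = -0.239787
φₘ = atan2(sin φ₁ + sin φ₂, √((cos φ₁ + Bx)² + By²)) = 27.93226°
λₘ = λ₁ + atan2(By, cos φ₁ + Bx) = 141.55010°

27.932°N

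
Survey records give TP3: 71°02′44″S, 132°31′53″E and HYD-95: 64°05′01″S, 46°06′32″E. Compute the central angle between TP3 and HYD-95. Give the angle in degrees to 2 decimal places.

TP3: φ = -71.04556°, λ = +132.53139°
HYD-95: φ = -64.08361°, λ = +46.10889°
Δφ = 6.9619°,  Δλ = -86.4225°
a = sin²(Δφ/2) + cos φ₁ cos φ₂ sin²(Δλ/2) = 0.070239
c = 2·arcsin(√a) = 0.536464 rad = 30.7371°

30.74°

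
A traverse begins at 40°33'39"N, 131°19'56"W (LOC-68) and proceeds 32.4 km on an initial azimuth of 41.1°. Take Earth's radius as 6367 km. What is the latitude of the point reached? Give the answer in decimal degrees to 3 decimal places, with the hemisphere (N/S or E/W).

40.780°N

LOC-68: φ = +40.56083°, λ = -131.33222°
δ = d/R = 32.4/6367 = 0.005089 rad
φ₂ = arcsin(sin φ₁ cos δ + cos φ₁ sin δ cos θ)
   = arcsin(0.65026·0.99999 + 0.75972·0.00509·0.75356) = 40.78027°
λ₂ = λ₁ + atan2(sin θ sin δ cos φ₁, cos δ − sin φ₁ sin φ₂) = -131.07910°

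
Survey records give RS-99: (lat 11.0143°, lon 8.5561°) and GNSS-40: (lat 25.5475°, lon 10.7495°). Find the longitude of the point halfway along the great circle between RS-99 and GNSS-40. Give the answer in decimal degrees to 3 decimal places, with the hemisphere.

9.607°E

Bx = cos φ₂ cos Δλ = 0.901567,  By = cos φ₂ sin Δλ = 0.034531
φₘ = atan2(sin φ₁ + sin φ₂, √((cos φ₁ + Bx)² + By²)) = 18.28402°
λₘ = λ₁ + atan2(By, cos φ₁ + Bx) = 9.60660°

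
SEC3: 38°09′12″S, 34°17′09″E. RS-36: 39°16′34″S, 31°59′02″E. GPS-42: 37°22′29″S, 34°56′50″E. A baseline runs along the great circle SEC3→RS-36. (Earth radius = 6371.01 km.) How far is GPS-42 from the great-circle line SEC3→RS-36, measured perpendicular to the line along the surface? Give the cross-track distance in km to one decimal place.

41.1 km

SEC3: φ = -38.15333°, λ = +34.28583°
RS-36: φ = -39.27611°, λ = +31.98389°
GPS-42: φ = -37.37472°, λ = +34.94722°
δ₁₃ = central angle SEC3→GPS-42 = 0.016369 rad  (haversine)
θ₁₃ = bearing SEC3→GPS-42 = 34.085°,  θ₁₂ = bearing SEC3→RS-36 = 237.274°
dₓₜ = R·arcsin(sin δ₁₃ · sin(θ₁₃ − θ₁₂)) = 6371.01·arcsin(0.01637·sin(-203.189°)) = 41.063 km
|dₓₜ| = 41.063 km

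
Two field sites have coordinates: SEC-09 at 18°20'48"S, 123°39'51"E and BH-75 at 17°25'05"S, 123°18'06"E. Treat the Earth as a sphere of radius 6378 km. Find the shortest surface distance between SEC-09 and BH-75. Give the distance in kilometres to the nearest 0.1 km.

110.3 km

SEC-09: φ = -18.34667°, λ = +123.66417°
BH-75: φ = -17.41806°, λ = +123.30167°
Δφ = 0.9286°,  Δλ = -0.3625°
a = sin²(Δφ/2) + cos φ₁ cos φ₂ sin²(Δλ/2) = 0.000075
c = 2·arcsin(√a) = 0.017290 rad = 0.9906°
d = R·c = 6378 × 0.017290 = 110.3 km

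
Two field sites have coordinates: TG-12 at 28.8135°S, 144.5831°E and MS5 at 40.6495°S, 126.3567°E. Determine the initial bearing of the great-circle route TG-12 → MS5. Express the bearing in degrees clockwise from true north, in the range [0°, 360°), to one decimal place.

226.7°

Δλ = -18.2264°
y = sin Δλ · cos φ₂ = -0.237303
x = cos φ₁ sin φ₂ − sin φ₁ cos φ₂ cos Δλ = -0.223457
θ = atan2(y, x) = -133.2788° → 226.7212° (mod 360°)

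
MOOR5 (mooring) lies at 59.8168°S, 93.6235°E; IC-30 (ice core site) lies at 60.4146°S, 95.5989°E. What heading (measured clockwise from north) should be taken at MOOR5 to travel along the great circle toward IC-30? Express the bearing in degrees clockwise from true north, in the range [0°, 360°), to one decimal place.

122.1°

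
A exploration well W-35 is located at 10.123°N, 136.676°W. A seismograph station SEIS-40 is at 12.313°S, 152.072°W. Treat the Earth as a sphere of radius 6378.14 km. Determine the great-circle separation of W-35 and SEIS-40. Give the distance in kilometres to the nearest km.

Δφ = -22.4360°,  Δλ = -15.3960°
a = sin²(Δφ/2) + cos φ₁ cos φ₂ sin²(Δλ/2) = 0.055104
c = 2·arcsin(√a) = 0.473908 rad = 27.1529°
d = R·c = 6378.14 × 0.473908 = 3022.7 km

3023 km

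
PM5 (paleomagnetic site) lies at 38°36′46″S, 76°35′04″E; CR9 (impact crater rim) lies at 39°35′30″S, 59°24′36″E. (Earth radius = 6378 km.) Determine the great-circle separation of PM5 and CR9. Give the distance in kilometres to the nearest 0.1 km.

PM5: φ = -38.61278°, λ = +76.58444°
CR9: φ = -39.59167°, λ = +59.41000°
Δφ = -0.9789°,  Δλ = -17.1744°
a = sin²(Δφ/2) + cos φ₁ cos φ₂ sin²(Δλ/2) = 0.013498
c = 2·arcsin(√a) = 0.232884 rad = 13.3433°
d = R·c = 6378 × 0.232884 = 1485.3 km

1485.3 km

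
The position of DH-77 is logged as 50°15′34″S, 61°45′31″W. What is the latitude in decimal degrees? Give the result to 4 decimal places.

50° + 15′/60 + 34″/3600 = 50 + 0.25000 + 0.00944 = 50.2594°

50.2594°S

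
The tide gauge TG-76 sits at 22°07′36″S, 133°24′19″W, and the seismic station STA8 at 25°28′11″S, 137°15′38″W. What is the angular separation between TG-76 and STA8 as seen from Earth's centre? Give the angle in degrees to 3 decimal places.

TG-76: φ = -22.12667°, λ = -133.40528°
STA8: φ = -25.46972°, λ = -137.26056°
Δφ = -3.3431°,  Δλ = -3.8553°
a = sin²(Δφ/2) + cos φ₁ cos φ₂ sin²(Δλ/2) = 0.001797
c = 2·arcsin(√a) = 0.084811 rad = 4.8593°

4.859°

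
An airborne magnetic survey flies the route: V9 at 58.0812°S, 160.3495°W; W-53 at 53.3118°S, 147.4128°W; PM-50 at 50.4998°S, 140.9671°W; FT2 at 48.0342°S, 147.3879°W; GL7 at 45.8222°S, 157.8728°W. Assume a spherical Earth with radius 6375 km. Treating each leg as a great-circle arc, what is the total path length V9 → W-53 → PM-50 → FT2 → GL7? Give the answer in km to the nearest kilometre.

V9→W-53: c = 0.151674 rad, d = 966.92 km
W-53→PM-50: c = 0.084954 rad, d = 541.58 km
PM-50→FT2: c = 0.084805 rad, d = 540.63 km
FT2→GL7: c = 0.130676 rad, d = 833.06 km
Total = 966.92 + 541.58 + 540.63 + 833.06 = 2882.19 km

2882 km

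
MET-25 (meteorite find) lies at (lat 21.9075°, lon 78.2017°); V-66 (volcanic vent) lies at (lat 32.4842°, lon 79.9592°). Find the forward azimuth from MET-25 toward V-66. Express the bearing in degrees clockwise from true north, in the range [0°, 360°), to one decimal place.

8.0°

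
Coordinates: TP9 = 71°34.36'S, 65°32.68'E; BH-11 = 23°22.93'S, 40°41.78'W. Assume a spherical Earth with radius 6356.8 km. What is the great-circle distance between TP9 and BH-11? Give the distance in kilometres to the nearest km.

8079 km

TP9: φ = -71.57267°, λ = +65.54467°
BH-11: φ = -23.38217°, λ = -40.69633°
Δφ = 48.1905°,  Δλ = -106.2410°
a = sin²(Δφ/2) + cos φ₁ cos φ₂ sin²(Δλ/2) = 0.352317
c = 2·arcsin(√a) = 1.270957 rad = 72.8205°
d = R·c = 6356.8 × 1.270957 = 8079.2 km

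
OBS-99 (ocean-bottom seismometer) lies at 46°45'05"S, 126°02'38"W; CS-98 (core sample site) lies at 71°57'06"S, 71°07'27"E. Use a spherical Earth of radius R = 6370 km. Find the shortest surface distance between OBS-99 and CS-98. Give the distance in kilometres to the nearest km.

OBS-99: φ = -46.75139°, λ = -126.04389°
CS-98: φ = -71.95167°, λ = +71.12417°
Δφ = -25.2003°,  Δλ = -162.8319°
a = sin²(Δφ/2) + cos φ₁ cos φ₂ sin²(Δλ/2) = 0.255136
c = 2·arcsin(√a) = 1.059018 rad = 60.6772°
d = R·c = 6370 × 1.059018 = 6745.9 km

6746 km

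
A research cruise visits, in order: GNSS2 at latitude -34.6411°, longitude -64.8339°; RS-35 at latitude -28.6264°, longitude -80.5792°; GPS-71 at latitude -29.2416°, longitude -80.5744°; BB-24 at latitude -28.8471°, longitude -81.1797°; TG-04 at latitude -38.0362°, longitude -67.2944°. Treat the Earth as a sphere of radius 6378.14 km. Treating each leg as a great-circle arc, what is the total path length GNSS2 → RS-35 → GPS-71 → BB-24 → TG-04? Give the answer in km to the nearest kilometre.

GNSS2→RS-35: c = 0.256050 rad, d = 1633.13 km
RS-35→GPS-71: c = 0.010738 rad, d = 68.49 km
GPS-71→BB-24: c = 0.011520 rad, d = 73.48 km
BB-24→TG-04: c = 0.257589 rad, d = 1642.94 km
Total = 1633.13 + 68.49 + 73.48 + 1642.94 = 3418.03 km

3418 km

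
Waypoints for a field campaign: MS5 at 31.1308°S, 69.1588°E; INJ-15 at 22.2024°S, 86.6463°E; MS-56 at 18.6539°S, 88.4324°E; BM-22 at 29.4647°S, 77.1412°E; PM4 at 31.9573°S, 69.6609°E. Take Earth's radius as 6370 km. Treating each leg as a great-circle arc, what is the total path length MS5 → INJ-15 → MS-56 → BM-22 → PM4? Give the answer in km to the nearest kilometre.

MS5→INJ-15: c = 0.313517 rad, d = 1997.10 km
INJ-15→MS-56: c = 0.068474 rad, d = 436.18 km
MS-56→BM-22: c = 0.260407 rad, d = 1658.79 km
BM-22→PM4: c = 0.120345 rad, d = 766.60 km
Total = 1997.10 + 436.18 + 1658.79 + 766.60 = 4858.67 km

4859 km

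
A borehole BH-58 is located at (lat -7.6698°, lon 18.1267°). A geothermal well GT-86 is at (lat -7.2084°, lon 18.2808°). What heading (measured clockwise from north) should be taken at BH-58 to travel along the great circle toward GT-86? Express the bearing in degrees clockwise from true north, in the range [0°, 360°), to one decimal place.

Δλ = 0.1541°
y = sin Δλ · cos φ₂ = 0.002668
x = cos φ₁ sin φ₂ − sin φ₁ cos φ₂ cos Δλ = 0.008052
θ = atan2(y, x) = 18.3335° → 18.3335° (mod 360°)

18.3°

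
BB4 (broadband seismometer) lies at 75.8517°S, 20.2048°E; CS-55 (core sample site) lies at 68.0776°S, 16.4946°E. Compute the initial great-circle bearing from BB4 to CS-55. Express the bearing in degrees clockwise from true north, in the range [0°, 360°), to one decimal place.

Δλ = -3.7102°
y = sin Δλ · cos φ₂ = -0.024159
x = cos φ₁ sin φ₂ − sin φ₁ cos φ₂ cos Δλ = 0.134509
θ = atan2(y, x) = -10.1825° → 349.8175° (mod 360°)

349.8°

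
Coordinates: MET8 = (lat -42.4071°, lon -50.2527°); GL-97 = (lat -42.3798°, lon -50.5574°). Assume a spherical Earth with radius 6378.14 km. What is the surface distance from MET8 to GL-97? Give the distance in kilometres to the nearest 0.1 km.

25.2 km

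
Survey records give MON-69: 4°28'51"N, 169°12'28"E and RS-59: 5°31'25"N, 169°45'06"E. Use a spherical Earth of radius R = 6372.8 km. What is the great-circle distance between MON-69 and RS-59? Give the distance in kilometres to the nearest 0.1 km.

MON-69: φ = +4.48083°, λ = +169.20778°
RS-59: φ = +5.52361°, λ = +169.75167°
Δφ = 1.0428°,  Δλ = 0.5439°
a = sin²(Δφ/2) + cos φ₁ cos φ₂ sin²(Δλ/2) = 0.000105
c = 2·arcsin(√a) = 0.020510 rad = 1.1751°
d = R·c = 6372.8 × 0.020510 = 130.7 km

130.7 km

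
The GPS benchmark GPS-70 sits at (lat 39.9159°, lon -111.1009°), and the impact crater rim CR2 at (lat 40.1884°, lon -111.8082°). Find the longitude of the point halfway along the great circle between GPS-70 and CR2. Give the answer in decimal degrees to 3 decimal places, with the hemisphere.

111.454°W

Bx = cos φ₂ cos Δλ = 0.763868,  By = cos φ₂ sin Δλ = -0.009430
φₘ = atan2(sin φ₁ + sin φ₂, √((cos φ₁ + Bx)² + By²)) = 40.05269°
λₘ = λ₁ + atan2(By, cos φ₁ + Bx) = -111.45384°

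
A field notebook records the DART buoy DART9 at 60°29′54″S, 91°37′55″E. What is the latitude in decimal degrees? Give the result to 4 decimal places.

60° + 29′/60 + 54″/3600 = 60 + 0.48333 + 0.01500 = 60.4983°

60.4983°S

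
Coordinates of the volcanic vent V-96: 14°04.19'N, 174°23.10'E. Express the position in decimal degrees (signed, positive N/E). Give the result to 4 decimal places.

lat: 14.0698° N → +14.0698°
lon: 174.3850° E → +174.3850°

+14.0698°, +174.3850°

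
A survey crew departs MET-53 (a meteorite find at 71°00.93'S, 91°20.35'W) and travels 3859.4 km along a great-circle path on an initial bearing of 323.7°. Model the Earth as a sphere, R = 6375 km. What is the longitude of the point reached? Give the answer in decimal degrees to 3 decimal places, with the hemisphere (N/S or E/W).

MET-53: φ = -71.01550°, λ = -91.33917°
δ = d/R = 3859.4/6375 = 0.605396 rad
φ₂ = arcsin(sin φ₁ cos δ + cos φ₁ sin δ cos θ)
   = arcsin(-0.94561·0.82228 + 0.32531·0.56909·0.80593) = -38.92833°
λ₂ = λ₁ + atan2(sin θ sin δ cos φ₁, cos δ − sin φ₁ sin φ₂) = -117.00239°

117.002°W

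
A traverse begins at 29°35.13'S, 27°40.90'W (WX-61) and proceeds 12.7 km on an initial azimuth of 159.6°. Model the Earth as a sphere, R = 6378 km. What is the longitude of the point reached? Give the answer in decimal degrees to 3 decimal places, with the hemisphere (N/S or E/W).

27.636°W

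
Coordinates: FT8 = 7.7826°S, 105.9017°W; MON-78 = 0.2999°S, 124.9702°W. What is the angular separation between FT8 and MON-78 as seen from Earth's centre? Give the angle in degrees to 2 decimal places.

20.43°

Δφ = 7.4827°,  Δλ = -19.0685°
a = sin²(Δφ/2) + cos φ₁ cos φ₂ sin²(Δλ/2) = 0.031440
c = 2·arcsin(√a) = 0.356514 rad = 20.4268°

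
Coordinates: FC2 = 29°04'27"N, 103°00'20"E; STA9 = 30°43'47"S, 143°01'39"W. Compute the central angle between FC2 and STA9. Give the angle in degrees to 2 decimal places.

123.61°

FC2: φ = +29.07417°, λ = +103.00556°
STA9: φ = -30.72972°, λ = -143.02750°
Δφ = -59.8039°,  Δλ = 113.9669°
a = sin²(Δφ/2) + cos φ₁ cos φ₂ sin²(Δλ/2) = 0.776742
c = 2·arcsin(√a) = 2.157339 rad = 123.6064°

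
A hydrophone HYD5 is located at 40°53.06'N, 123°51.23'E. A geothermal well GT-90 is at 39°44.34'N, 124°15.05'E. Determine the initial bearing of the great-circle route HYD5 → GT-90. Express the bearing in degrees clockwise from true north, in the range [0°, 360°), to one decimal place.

165.1°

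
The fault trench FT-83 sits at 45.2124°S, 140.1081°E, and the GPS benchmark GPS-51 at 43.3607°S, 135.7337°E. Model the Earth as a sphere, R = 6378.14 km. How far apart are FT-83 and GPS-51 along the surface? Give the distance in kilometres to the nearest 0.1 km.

Δφ = 1.8517°,  Δλ = -4.3744°
a = sin²(Δφ/2) + cos φ₁ cos φ₂ sin²(Δλ/2) = 0.001007
c = 2·arcsin(√a) = 0.063481 rad = 3.6372°
d = R·c = 6378.14 × 0.063481 = 404.9 km

404.9 km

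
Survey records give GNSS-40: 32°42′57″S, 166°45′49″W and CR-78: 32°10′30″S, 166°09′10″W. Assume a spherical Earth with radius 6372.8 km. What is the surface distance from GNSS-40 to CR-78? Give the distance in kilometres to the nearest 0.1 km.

83.1 km

GNSS-40: φ = -32.71583°, λ = -166.76361°
CR-78: φ = -32.17500°, λ = -166.15278°
Δφ = 0.5408°,  Δλ = 0.6108°
a = sin²(Δφ/2) + cos φ₁ cos φ₂ sin²(Δλ/2) = 0.000043
c = 2·arcsin(√a) = 0.013040 rad = 0.7471°
d = R·c = 6372.8 × 0.013040 = 83.1 km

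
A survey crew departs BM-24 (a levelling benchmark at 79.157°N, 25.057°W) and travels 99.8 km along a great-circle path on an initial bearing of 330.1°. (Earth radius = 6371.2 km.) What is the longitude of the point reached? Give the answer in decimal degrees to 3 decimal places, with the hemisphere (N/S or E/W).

27.615°W

δ = d/R = 99.8/6371.2 = 0.015664 rad
φ₂ = arcsin(sin φ₁ cos δ + cos φ₁ sin δ cos θ)
   = arcsin(0.98215·0.99988 + 0.18812·0.01566·0.86690) = 79.92522°
λ₂ = λ₁ + atan2(sin θ sin δ cos φ₁, cos δ − sin φ₁ sin φ₂) = -27.61523°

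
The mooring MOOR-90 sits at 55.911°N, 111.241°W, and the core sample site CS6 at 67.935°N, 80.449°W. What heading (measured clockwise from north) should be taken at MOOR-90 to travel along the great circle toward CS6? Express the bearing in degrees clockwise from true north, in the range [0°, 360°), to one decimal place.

37.3°

Δλ = 30.7920°
y = sin Δλ · cos φ₂ = 0.192308
x = cos φ₁ sin φ₂ − sin φ₁ cos φ₂ cos Δλ = 0.252178
θ = atan2(y, x) = 37.3287° → 37.3287° (mod 360°)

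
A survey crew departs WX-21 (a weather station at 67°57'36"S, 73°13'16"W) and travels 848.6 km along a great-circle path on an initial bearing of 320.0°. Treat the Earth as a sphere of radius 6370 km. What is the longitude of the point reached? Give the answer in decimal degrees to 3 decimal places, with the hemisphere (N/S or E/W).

WX-21: φ = -67.96000°, λ = -73.22111°
δ = d/R = 848.6/6370 = 0.133218 rad
φ₂ = arcsin(sin φ₁ cos δ + cos φ₁ sin δ cos θ)
   = arcsin(-0.92692·0.99114 + 0.37525·0.13282·0.76604) = -61.70604°
λ₂ = λ₁ + atan2(sin θ sin δ cos φ₁, cos δ − sin φ₁ sin φ₂) = -83.59809°

83.598°W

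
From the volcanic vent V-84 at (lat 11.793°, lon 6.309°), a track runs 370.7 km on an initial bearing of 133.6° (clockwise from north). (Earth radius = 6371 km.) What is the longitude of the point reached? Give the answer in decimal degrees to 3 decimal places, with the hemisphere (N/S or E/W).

8.756°E

δ = d/R = 370.7/6371 = 0.058186 rad
φ₂ = arcsin(sin φ₁ cos δ + cos φ₁ sin δ cos θ)
   = arcsin(0.20438·0.99831 + 0.97889·0.05815·-0.68962) = 9.48410°
λ₂ = λ₁ + atan2(sin θ sin δ cos φ₁, cos δ − sin φ₁ sin φ₂) = 8.75605°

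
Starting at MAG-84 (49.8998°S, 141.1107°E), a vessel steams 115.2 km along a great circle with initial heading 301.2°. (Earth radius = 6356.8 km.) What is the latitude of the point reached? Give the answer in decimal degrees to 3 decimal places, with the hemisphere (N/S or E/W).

δ = d/R = 115.2/6356.8 = 0.018122 rad
φ₂ = arcsin(sin φ₁ cos δ + cos φ₁ sin δ cos θ)
   = arcsin(-0.76492·0.99984 + 0.64413·0.01812·0.51803) = -49.35385°
λ₂ = λ₁ + atan2(sin θ sin δ cos φ₁, cos δ − sin φ₁ sin φ₂) = 139.74716°

49.354°S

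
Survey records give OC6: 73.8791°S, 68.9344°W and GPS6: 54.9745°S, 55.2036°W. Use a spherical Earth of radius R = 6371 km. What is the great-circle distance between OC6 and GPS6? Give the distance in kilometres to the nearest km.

Δφ = 18.9046°,  Δλ = 13.7308°
a = sin²(Δφ/2) + cos φ₁ cos φ₂ sin²(Δλ/2) = 0.029247
c = 2·arcsin(√a) = 0.343728 rad = 19.6941°
d = R·c = 6371 × 0.343728 = 2189.9 km

2190 km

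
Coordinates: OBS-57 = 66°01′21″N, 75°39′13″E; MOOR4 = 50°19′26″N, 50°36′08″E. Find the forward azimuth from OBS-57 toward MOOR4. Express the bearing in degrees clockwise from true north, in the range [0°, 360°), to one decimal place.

231.4°

OBS-57: φ = +66.02250°, λ = +75.65361°
MOOR4: φ = +50.32389°, λ = +50.60222°
Δλ = -25.0514°
y = sin Δλ · cos φ₂ = -0.270338
x = cos φ₁ sin φ₂ − sin φ₁ cos φ₂ cos Δλ = -0.215700
θ = atan2(y, x) = -128.5860° → 231.4140° (mod 360°)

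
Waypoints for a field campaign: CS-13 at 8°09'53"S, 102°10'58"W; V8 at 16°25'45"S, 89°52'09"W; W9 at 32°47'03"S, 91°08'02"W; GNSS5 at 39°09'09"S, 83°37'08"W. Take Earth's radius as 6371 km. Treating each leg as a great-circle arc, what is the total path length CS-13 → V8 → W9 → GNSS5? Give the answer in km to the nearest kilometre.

CS-13: φ = -8.16472°, λ = -102.18278°
V8: φ = -16.42917°, λ = -89.86917°
W9: φ = -32.78417°, λ = -91.13389°
GNSS5: φ = -39.15250°, λ = -83.61889°
CS-13→V8: c = 0.254564 rad, d = 1621.83 km
V8→W9: c = 0.286145 rad, d = 1823.03 km
W9→GNSS5: c = 0.153581 rad, d = 978.47 km
Total = 1621.83 + 1823.03 + 978.47 = 4423.33 km

4423 km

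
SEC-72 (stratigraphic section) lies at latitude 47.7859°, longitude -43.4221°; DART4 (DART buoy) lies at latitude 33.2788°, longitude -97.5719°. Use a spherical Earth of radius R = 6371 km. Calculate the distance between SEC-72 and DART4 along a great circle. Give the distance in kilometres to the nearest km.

4744 km

Δφ = -14.5071°,  Δλ = -54.1498°
a = sin²(Δφ/2) + cos φ₁ cos φ₂ sin²(Δλ/2) = 0.132311
c = 2·arcsin(√a) = 0.744571 rad = 42.6608°
d = R·c = 6371 × 0.744571 = 4743.7 km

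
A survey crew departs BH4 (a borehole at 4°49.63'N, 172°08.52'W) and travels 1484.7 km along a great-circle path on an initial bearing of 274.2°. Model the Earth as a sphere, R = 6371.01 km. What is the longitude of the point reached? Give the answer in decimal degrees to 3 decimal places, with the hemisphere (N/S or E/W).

174.476°E

BH4: φ = +4.82717°, λ = -172.14200°
δ = d/R = 1484.7/6371.01 = 0.233040 rad
φ₂ = arcsin(sin φ₁ cos δ + cos φ₁ sin δ cos θ)
   = arcsin(0.08415·0.97297 + 0.99645·0.23094·0.07324) = 5.66599°
λ₂ = λ₁ + atan2(sin θ sin δ cos φ₁, cos δ − sin φ₁ sin φ₂) = 174.47572°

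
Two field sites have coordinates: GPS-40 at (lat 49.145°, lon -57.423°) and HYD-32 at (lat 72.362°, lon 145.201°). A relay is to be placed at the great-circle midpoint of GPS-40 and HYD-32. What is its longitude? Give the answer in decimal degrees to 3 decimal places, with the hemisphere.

Bx = cos φ₂ cos Δλ = -0.279686,  By = cos φ₂ sin Δλ = -0.116559
φₘ = atan2(sin φ₁ + sin φ₂, √((cos φ₁ + Bx)² + By²)) = 77.07810°
λₘ = λ₁ + atan2(By, cos φ₁ + Bx) = -74.71292°

74.713°W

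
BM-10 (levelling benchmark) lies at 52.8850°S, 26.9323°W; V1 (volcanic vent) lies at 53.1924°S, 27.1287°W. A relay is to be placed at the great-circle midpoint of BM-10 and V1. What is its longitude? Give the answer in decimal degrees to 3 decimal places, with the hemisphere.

27.030°W

Bx = cos φ₂ cos Δλ = 0.599126,  By = cos φ₂ sin Δλ = -0.002054
φₘ = atan2(sin φ₁ + sin φ₂, √((cos φ₁ + Bx)² + By²)) = -53.03874°
λₘ = λ₁ + atan2(By, cos φ₁ + Bx) = -27.03015°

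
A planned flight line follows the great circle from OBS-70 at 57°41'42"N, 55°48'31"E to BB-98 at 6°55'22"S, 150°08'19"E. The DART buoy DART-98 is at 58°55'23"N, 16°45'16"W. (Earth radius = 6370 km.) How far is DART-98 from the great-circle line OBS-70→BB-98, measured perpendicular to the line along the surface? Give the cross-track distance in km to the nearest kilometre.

2118 km

OBS-70: φ = +57.69500°, λ = +55.80861°
BB-98: φ = -6.92278°, λ = +150.13861°
DART-98: φ = +58.92306°, λ = -16.75444°
δ₁₃ = central angle OBS-70→DART-98 = 0.632470 rad  (haversine)
θ₁₃ = bearing OBS-70→DART-98 = 303.583°,  θ₁₂ = bearing OBS-70→BB-98 = 90.062°
dₓₜ = R·arcsin(sin δ₁₃ · sin(θ₁₃ − θ₁₂)) = 6370·arcsin(0.59114·sin(213.521°)) = -2118.347 km
|dₓₜ| = 2118.347 km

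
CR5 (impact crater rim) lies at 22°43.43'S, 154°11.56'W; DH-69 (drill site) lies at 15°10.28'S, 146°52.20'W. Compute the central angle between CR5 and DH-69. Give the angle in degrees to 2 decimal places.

10.24°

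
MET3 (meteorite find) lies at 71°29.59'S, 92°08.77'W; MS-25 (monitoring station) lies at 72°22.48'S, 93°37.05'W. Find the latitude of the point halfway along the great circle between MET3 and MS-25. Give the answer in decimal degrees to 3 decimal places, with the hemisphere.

MET3: φ = -71.49317°, λ = -92.14617°
MS-25: φ = -72.37467°, λ = -93.61750°
Bx = cos φ₂ cos Δλ = 0.302691,  By = cos φ₂ sin Δλ = -0.007775
φₘ = atan2(sin φ₁ + sin φ₂, √((cos φ₁ + Bx)² + By²)) = -71.93531°
λₘ = λ₁ + atan2(By, cos φ₁ + Bx) = -92.86448°

71.935°S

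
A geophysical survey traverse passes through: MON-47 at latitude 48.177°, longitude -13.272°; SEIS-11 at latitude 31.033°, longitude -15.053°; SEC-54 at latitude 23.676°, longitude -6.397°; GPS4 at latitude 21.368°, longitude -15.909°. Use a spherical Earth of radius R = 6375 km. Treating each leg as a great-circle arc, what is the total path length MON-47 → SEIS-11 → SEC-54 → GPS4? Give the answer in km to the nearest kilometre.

MON-47→SEIS-11: c = 0.300154 rad, d = 1913.48 km
SEIS-11→SEC-54: c = 0.185582 rad, d = 1183.08 km
SEC-54→GPS4: c = 0.158516 rad, d = 1010.54 km
Total = 1913.48 + 1183.08 + 1010.54 = 4107.11 km

4107 km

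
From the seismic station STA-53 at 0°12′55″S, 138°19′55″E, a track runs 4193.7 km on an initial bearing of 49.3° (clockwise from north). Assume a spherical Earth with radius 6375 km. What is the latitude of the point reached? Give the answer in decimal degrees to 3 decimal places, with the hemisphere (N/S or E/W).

23.311°N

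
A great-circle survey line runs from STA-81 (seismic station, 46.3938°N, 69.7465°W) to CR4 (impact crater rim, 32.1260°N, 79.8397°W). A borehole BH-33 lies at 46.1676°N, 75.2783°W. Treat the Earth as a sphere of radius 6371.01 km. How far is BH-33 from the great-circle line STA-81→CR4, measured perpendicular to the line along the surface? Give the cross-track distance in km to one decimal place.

355.2 km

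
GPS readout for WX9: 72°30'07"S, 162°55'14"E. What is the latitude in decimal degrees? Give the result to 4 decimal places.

72° + 30′/60 + 7″/3600 = 72 + 0.50000 + 0.00194 = 72.5019°

72.5019°S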